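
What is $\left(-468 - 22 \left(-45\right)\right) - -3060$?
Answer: $3582$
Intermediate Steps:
$\left(-468 - 22 \left(-45\right)\right) - -3060 = \left(-468 - -990\right) + 3060 = \left(-468 + 990\right) + 3060 = 522 + 3060 = 3582$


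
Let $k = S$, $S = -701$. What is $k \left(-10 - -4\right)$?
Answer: $4206$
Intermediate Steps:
$k = -701$
$k \left(-10 - -4\right) = - 701 \left(-10 - -4\right) = - 701 \left(-10 + 4\right) = \left(-701\right) \left(-6\right) = 4206$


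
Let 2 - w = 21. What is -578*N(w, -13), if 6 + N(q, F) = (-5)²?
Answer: -10982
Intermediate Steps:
w = -19 (w = 2 - 1*21 = 2 - 21 = -19)
N(q, F) = 19 (N(q, F) = -6 + (-5)² = -6 + 25 = 19)
-578*N(w, -13) = -578*19 = -10982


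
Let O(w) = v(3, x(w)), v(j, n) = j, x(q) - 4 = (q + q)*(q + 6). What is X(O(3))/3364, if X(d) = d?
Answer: 3/3364 ≈ 0.00089180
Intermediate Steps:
x(q) = 4 + 2*q*(6 + q) (x(q) = 4 + (q + q)*(q + 6) = 4 + (2*q)*(6 + q) = 4 + 2*q*(6 + q))
O(w) = 3
X(O(3))/3364 = 3/3364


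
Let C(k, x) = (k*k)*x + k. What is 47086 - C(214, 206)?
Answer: -9387104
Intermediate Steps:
C(k, x) = k + x*k**2 (C(k, x) = k**2*x + k = x*k**2 + k = k + x*k**2)
47086 - C(214, 206) = 47086 - 214*(1 + 214*206) = 47086 - 214*(1 + 44084) = 47086 - 214*44085 = 47086 - 1*9434190 = 47086 - 9434190 = -9387104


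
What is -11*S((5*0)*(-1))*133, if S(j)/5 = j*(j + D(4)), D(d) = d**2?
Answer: 0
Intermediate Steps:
S(j) = 5*j*(16 + j) (S(j) = 5*(j*(j + 4**2)) = 5*(j*(j + 16)) = 5*(j*(16 + j)) = 5*j*(16 + j))
-11*S((5*0)*(-1))*133 = -55*(5*0)*(-1)*(16 + (5*0)*(-1))*133 = -55*0*(-1)*(16 + 0*(-1))*133 = -55*0*(16 + 0)*133 = -55*0*16*133 = -11*0*133 = 0*133 = 0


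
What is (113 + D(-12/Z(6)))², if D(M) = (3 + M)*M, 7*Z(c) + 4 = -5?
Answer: 4214809/81 ≈ 52035.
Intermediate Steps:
Z(c) = -9/7 (Z(c) = -4/7 + (⅐)*(-5) = -4/7 - 5/7 = -9/7)
D(M) = M*(3 + M)
(113 + D(-12/Z(6)))² = (113 + (-12/(-9/7))*(3 - 12/(-9/7)))² = (113 + (-12*(-7/9))*(3 - 12*(-7/9)))² = (113 + 28*(3 + 28/3)/3)² = (113 + (28/3)*(37/3))² = (113 + 1036/9)² = (2053/9)² = 4214809/81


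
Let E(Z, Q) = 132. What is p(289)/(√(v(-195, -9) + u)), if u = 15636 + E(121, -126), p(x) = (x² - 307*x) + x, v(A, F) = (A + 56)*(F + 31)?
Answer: -4913*√12710/12710 ≈ -43.579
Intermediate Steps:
v(A, F) = (31 + F)*(56 + A) (v(A, F) = (56 + A)*(31 + F) = (31 + F)*(56 + A))
p(x) = x² - 306*x
u = 15768 (u = 15636 + 132 = 15768)
p(289)/(√(v(-195, -9) + u)) = (289*(-306 + 289))/(√((1736 + 31*(-195) + 56*(-9) - 195*(-9)) + 15768)) = (289*(-17))/(√((1736 - 6045 - 504 + 1755) + 15768)) = -4913/√(-3058 + 15768) = -4913*√12710/12710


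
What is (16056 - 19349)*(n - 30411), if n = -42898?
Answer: 241406537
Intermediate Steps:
(16056 - 19349)*(n - 30411) = (16056 - 19349)*(-42898 - 30411) = -3293*(-73309) = 241406537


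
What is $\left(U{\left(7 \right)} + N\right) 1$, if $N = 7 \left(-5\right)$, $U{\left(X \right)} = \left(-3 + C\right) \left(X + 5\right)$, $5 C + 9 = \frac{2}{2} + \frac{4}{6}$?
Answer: $- \frac{443}{5} \approx -88.6$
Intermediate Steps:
$C = - \frac{22}{15}$ ($C = - \frac{9}{5} + \frac{\frac{2}{2} + \frac{4}{6}}{5} = - \frac{9}{5} + \frac{2 \cdot \frac{1}{2} + 4 \cdot \frac{1}{6}}{5} = - \frac{9}{5} + \frac{1 + \frac{2}{3}}{5} = - \frac{9}{5} + \frac{1}{5} \cdot \frac{5}{3} = - \frac{9}{5} + \frac{1}{3} = - \frac{22}{15} \approx -1.4667$)
$U{\left(X \right)} = - \frac{67}{3} - \frac{67 X}{15}$ ($U{\left(X \right)} = \left(-3 - \frac{22}{15}\right) \left(X + 5\right) = - \frac{67 \left(5 + X\right)}{15} = - \frac{67}{3} - \frac{67 X}{15}$)
$N = -35$
$\left(U{\left(7 \right)} + N\right) 1 = \left(\left(- \frac{67}{3} - \frac{469}{15}\right) - 35\right) 1 = \left(- \frac{268}{5} - 35\right) 1 = \left(- \frac{443}{5}\right) 1 = - \frac{443}{5}$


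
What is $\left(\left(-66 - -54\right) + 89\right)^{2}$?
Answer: $5929$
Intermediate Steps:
$\left(\left(-66 - -54\right) + 89\right)^{2} = \left(\left(-66 + 54\right) + 89\right)^{2} = \left(-12 + 89\right)^{2} = 77^{2} = 5929$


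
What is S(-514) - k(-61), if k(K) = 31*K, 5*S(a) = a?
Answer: 8941/5 ≈ 1788.2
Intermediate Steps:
S(a) = a/5
S(-514) - k(-61) = (1/5)*(-514) - 31*(-61) = -514/5 - 1*(-1891) = -514/5 + 1891 = 8941/5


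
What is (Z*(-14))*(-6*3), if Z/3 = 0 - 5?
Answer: -3780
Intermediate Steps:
Z = -15 (Z = 3*(0 - 5) = 3*(-5) = -15)
(Z*(-14))*(-6*3) = (-15*(-14))*(-6*3) = 210*(-18) = -3780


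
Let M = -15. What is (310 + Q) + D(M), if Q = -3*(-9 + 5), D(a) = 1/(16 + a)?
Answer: 323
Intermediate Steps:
Q = 12 (Q = -3*(-4) = 12)
(310 + Q) + D(M) = (310 + 12) + 1/(16 - 15) = 322 + 1/1 = 322 + 1 = 323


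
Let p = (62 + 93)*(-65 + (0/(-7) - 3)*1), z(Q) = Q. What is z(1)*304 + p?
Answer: -10236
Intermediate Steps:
p = -10540 (p = 155*(-65 + (0*(-⅐) - 3)*1) = 155*(-65 + (0 - 3)*1) = 155*(-65 - 3*1) = 155*(-65 - 3) = 155*(-68) = -10540)
z(1)*304 + p = 1*304 - 10540 = 304 - 10540 = -10236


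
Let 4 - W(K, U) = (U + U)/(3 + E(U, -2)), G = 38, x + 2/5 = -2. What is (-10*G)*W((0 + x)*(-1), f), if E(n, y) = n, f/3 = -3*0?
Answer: -1520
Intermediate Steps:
x = -12/5 (x = -2/5 - 2 = -12/5 ≈ -2.4000)
f = 0 (f = 3*(-3*0) = 3*0 = 0)
W(K, U) = 4 - 2*U/(3 + U) (W(K, U) = 4 - (U + U)/(3 + U) = 4 - 2*U/(3 + U))
(-10*G)*W((0 + x)*(-1), f) = (-10*38)*(2*(6 + 0)/(3 + 0)) = -760*6/3 = -380*4 = -1520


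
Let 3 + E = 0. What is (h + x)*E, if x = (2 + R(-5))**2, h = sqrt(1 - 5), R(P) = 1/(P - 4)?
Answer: -289/27 - 6*I ≈ -10.704 - 6.0*I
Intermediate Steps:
R(P) = 1/(-4 + P)
h = 2*I (h = sqrt(-4) = 2*I ≈ 2.0*I)
x = 289/81 (x = (2 + 1/(-4 - 5))**2 = (2 + 1/(-9))**2 = (2 - 1/9)**2 = (17/9)**2 = 289/81 ≈ 3.5679)
E = -3 (E = -3 + 0 = -3)
(h + x)*E = (2*I + 289/81)*(-3) = (289/81 + 2*I)*(-3) = -289/27 - 6*I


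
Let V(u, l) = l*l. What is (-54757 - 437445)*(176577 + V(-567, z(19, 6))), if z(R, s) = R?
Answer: -87089237476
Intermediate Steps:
V(u, l) = l**2
(-54757 - 437445)*(176577 + V(-567, z(19, 6))) = (-54757 - 437445)*(176577 + 19**2) = -492202*(176577 + 361) = -492202*176938 = -87089237476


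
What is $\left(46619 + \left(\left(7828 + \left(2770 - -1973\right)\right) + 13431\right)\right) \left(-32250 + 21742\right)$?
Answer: $-763101468$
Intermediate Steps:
$\left(46619 + \left(\left(7828 + \left(2770 - -1973\right)\right) + 13431\right)\right) \left(-32250 + 21742\right) = \left(46619 + \left(\left(7828 + \left(2770 + 1973\right)\right) + 13431\right)\right) \left(-10508\right) = \left(46619 + \left(\left(7828 + 4743\right) + 13431\right)\right) \left(-10508\right) = \left(46619 + \left(12571 + 13431\right)\right) \left(-10508\right) = \left(46619 + 26002\right) \left(-10508\right) = 72621 \left(-10508\right) = -763101468$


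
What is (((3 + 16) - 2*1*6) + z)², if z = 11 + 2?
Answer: 400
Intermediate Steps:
z = 13
(((3 + 16) - 2*1*6) + z)² = (((3 + 16) - 2*1*6) + 13)² = ((19 - 2*6) + 13)² = ((19 - 12) + 13)² = (7 + 13)² = 20² = 400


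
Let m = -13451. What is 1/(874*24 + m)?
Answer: 1/7525 ≈ 0.00013289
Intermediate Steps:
1/(874*24 + m) = 1/(874*24 - 13451) = 1/(20976 - 13451) = 1/7525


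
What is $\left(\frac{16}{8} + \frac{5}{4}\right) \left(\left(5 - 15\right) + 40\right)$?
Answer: $\frac{195}{2} \approx 97.5$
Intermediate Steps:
$\left(\frac{16}{8} + \frac{5}{4}\right) \left(\left(5 - 15\right) + 40\right) = \left(16 \cdot \frac{1}{8} + 5 \cdot \frac{1}{4}\right) \left(\left(5 - 15\right) + 40\right) = \left(2 + \frac{5}{4}\right) \left(-10 + 40\right) = \frac{13}{4} \cdot 30 = \frac{195}{2}$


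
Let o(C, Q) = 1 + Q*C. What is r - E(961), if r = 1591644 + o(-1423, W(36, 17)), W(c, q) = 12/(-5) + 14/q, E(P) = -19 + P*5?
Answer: 135073697/85 ≈ 1.5891e+6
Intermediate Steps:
E(P) = -19 + 5*P
W(c, q) = -12/5 + 14/q (W(c, q) = 12*(-⅕) + 14/q = -12/5 + 14/q)
o(C, Q) = 1 + C*Q
r = 135480507/85 (r = 1591644 + (1 - 1423*(-12/5 + 14/17)) = 1591644 + (1 - 1423*(-134/85)) = 1591644 + (1 + 190682/85) = 1591644 + 190767/85 = 135480507/85 ≈ 1.5939e+6)
r - E(961) = 135480507/85 - (-19 + 5*961) = 135480507/85 - (-19 + 4805) = 135480507/85 - 1*4786 = 135480507/85 - 4786 = 135073697/85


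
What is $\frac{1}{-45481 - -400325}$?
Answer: $\frac{1}{354844} \approx 2.8181 \cdot 10^{-6}$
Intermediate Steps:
$\frac{1}{-45481 - -400325} = \frac{1}{-45481 + 400325} = \frac{1}{354844}$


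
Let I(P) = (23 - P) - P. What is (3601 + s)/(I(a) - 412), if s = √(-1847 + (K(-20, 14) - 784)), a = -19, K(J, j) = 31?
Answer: -277/27 - 10*I*√26/351 ≈ -10.259 - 0.14527*I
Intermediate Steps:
s = 10*I*√26 (s = √(-1847 + (31 - 784)) = √(-1847 - 753) = √(-2600) = 10*I*√26 ≈ 50.99*I)
I(P) = 23 - 2*P
(3601 + s)/(I(a) - 412) = (3601 + 10*I*√26)/((23 - 2*(-19)) - 412) = (3601 + 10*I*√26)/((23 + 38) - 412) = (3601 + 10*I*√26)/(61 - 412) = (3601 + 10*I*√26)/(-351) = (3601 + 10*I*√26)*(-1/351) = -277/27 - 10*I*√26/351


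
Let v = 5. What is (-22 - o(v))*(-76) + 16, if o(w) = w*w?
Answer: 3588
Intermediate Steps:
o(w) = w²
(-22 - o(v))*(-76) + 16 = (-22 - 1*5²)*(-76) + 16 = (-22 - 1*25)*(-76) + 16 = (-22 - 25)*(-76) + 16 = -47*(-76) + 16 = 3572 + 16 = 3588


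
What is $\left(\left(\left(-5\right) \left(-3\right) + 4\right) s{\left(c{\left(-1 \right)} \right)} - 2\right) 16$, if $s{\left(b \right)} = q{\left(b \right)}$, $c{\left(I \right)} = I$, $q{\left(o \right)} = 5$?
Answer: $1488$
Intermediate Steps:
$s{\left(b \right)} = 5$
$\left(\left(\left(-5\right) \left(-3\right) + 4\right) s{\left(c{\left(-1 \right)} \right)} - 2\right) 16 = \left(\left(\left(-5\right) \left(-3\right) + 4\right) 5 - 2\right) 16 = \left(\left(15 + 4\right) 5 - 2\right) 16 = \left(19 \cdot 5 - 2\right) 16 = \left(95 - 2\right) 16 = 93 \cdot 16 = 1488$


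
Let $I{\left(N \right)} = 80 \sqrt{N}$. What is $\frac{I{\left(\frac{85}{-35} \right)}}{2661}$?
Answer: $\frac{80 i \sqrt{119}}{18627} \approx 0.046851 i$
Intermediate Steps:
$\frac{I{\left(\frac{85}{-35} \right)}}{2661} = \frac{80 \sqrt{\frac{85}{-35}}}{2661} = 80 \sqrt{85 \left(- \frac{1}{35}\right)} \frac{1}{2661} = 80 \sqrt{- \frac{17}{7}} \cdot \frac{1}{2661} = 80 \frac{i \sqrt{119}}{7} \cdot \frac{1}{2661} = \frac{80 i \sqrt{119}}{7} \cdot \frac{1}{2661} = \frac{80 i \sqrt{119}}{18627}$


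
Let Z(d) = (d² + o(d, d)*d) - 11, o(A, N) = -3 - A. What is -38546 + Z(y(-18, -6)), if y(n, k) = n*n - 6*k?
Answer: -39637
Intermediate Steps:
y(n, k) = n² - 6*k
Z(d) = -11 + d² + d*(-3 - d) (Z(d) = (d² + (-3 - d)*d) - 11 = (d² + d*(-3 - d)) - 11 = -11 + d² + d*(-3 - d))
-38546 + Z(y(-18, -6)) = -38546 + (-11 - 3*((-18)² - 6*(-6))) = -38546 + (-11 - 3*(324 + 36)) = -38546 + (-11 - 3*360) = -38546 + (-11 - 1080) = -38546 - 1091 = -39637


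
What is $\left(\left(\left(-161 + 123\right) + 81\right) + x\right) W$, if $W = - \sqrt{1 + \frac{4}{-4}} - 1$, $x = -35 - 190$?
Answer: $182$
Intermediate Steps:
$x = -225$ ($x = -35 - 190 = -225$)
$W = -1$ ($W = - \sqrt{1 + 4 \left(- \frac{1}{4}\right)} - 1 = - \sqrt{1 - 1} - 1 = - \sqrt{0} - 1 = \left(-1\right) 0 - 1 = 0 - 1 = -1$)
$\left(\left(\left(-161 + 123\right) + 81\right) + x\right) W = \left(\left(\left(-161 + 123\right) + 81\right) - 225\right) \left(-1\right) = \left(\left(-38 + 81\right) - 225\right) \left(-1\right) = \left(43 - 225\right) \left(-1\right) = \left(-182\right) \left(-1\right) = 182$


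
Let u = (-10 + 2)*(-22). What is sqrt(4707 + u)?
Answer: sqrt(4883) ≈ 69.878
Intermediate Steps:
u = 176 (u = -8*(-22) = 176)
sqrt(4707 + u) = sqrt(4707 + 176) = sqrt(4883)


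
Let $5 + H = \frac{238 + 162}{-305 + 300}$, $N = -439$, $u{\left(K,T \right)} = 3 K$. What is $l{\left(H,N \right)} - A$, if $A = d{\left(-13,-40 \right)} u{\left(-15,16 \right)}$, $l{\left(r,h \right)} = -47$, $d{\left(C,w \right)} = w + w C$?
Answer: $21553$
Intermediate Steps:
$H = -85$ ($H = -5 + \frac{238 + 162}{-305 + 300} = -5 + \frac{400}{-5} = -5 + 400 \left(- \frac{1}{5}\right) = -5 - 80 = -85$)
$d{\left(C,w \right)} = w + C w$
$A = -21600$ ($A = - 40 \left(1 - 13\right) 3 \left(-15\right) = \left(-40\right) \left(-12\right) \left(-45\right) = 480 \left(-45\right) = -21600$)
$l{\left(H,N \right)} - A = -47 - -21600 = -47 + 21600 = 21553$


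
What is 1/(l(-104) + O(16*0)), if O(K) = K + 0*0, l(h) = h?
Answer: -1/104 ≈ -0.0096154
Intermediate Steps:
O(K) = K (O(K) = K + 0 = K)
1/(l(-104) + O(16*0)) = 1/(-104 + 16*0) = 1/(-104 + 0) = 1/(-104) = -1/104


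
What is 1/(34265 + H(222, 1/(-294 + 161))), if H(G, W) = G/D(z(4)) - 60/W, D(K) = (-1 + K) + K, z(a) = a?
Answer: 7/295937 ≈ 2.3654e-5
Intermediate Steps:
D(K) = -1 + 2*K
H(G, W) = -60/W + G/7 (H(G, W) = G/(-1 + 2*4) - 60/W = G/(-1 + 8) - 60/W = G/7 - 60/W = -60/W + G/7)
1/(34265 + H(222, 1/(-294 + 161))) = 1/(34265 + (-60/(1/(-294 + 161)) + (1/7)*222)) = 1/(34265 + (-60/(1/(-133)) + 222/7)) = 1/(34265 + (-60/(-1/133) + 222/7)) = 1/(34265 + (-60*(-133) + 222/7)) = 1/(34265 + (7980 + 222/7)) = 1/(34265 + 56082/7) = 1/(295937/7) = 7/295937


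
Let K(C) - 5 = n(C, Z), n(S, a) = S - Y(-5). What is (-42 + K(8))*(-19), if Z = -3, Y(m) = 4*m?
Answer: 171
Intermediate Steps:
n(S, a) = 20 + S (n(S, a) = S - 4*(-5) = S - 1*(-20) = S + 20 = 20 + S)
K(C) = 25 + C (K(C) = 5 + (20 + C) = 25 + C)
(-42 + K(8))*(-19) = (-42 + (25 + 8))*(-19) = (-42 + 33)*(-19) = -9*(-19) = 171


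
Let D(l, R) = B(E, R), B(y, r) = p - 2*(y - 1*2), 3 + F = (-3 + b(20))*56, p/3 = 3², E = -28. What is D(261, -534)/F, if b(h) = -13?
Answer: -3/31 ≈ -0.096774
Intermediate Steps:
p = 27 (p = 3*3² = 3*9 = 27)
F = -899 (F = -3 + (-3 - 13)*56 = -3 - 16*56 = -3 - 896 = -899)
B(y, r) = 31 - 2*y (B(y, r) = 27 - 2*(y - 1*2) = 27 - 2*(y - 2) = 27 - 2*(-2 + y) = 27 + (4 - 2*y) = 31 - 2*y)
D(l, R) = 87 (D(l, R) = 31 - 2*(-28) = 31 + 56 = 87)
D(261, -534)/F = 87/(-899) = 87*(-1/899) = -3/31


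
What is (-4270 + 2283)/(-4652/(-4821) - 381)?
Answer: 9579327/1832149 ≈ 5.2285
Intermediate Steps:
(-4270 + 2283)/(-4652/(-4821) - 381) = -1987/(-4652*(-1/4821) - 381) = -1987/(4652/4821 - 381) = -1987/(-1832149/4821) = -1987*(-4821/1832149) = 9579327/1832149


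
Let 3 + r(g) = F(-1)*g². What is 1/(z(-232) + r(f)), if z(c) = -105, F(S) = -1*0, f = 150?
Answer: -1/108 ≈ -0.0092593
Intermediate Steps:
F(S) = 0
r(g) = -3 (r(g) = -3 + 0*g² = -3 + 0 = -3)
1/(z(-232) + r(f)) = 1/(-105 - 3) = 1/(-108) = -1/108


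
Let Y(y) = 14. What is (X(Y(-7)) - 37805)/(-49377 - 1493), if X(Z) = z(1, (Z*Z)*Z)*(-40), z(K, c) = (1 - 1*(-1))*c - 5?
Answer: 51425/10174 ≈ 5.0546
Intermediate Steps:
z(K, c) = -5 + 2*c (z(K, c) = (1 + 1)*c - 5 = 2*c - 5 = -5 + 2*c)
X(Z) = 200 - 80*Z**3 (X(Z) = (-5 + 2*((Z*Z)*Z))*(-40) = (-5 + 2*(Z**2*Z))*(-40) = (-5 + 2*Z**3)*(-40) = 200 - 80*Z**3)
(X(Y(-7)) - 37805)/(-49377 - 1493) = ((200 - 80*14**3) - 37805)/(-49377 - 1493) = ((200 - 80*2744) - 37805)/(-50870) = ((200 - 219520) - 37805)*(-1/50870) = (-219320 - 37805)*(-1/50870) = -257125*(-1/50870) = 51425/10174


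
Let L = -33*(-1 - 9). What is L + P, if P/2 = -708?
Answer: -1086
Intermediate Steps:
P = -1416 (P = 2*(-708) = -1416)
L = 330 (L = -33*(-10) = 330)
L + P = 330 - 1416 = -1086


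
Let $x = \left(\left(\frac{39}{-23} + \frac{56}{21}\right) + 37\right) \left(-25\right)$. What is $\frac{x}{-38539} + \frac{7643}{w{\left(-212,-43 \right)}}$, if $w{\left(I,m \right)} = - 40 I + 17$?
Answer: $\frac{20880750313}{22595145927} \approx 0.92413$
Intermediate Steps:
$w{\left(I,m \right)} = 17 - 40 I$
$x = - \frac{65500}{69}$ ($x = \left(\left(39 \left(- \frac{1}{23}\right) + 56 \cdot \frac{1}{21}\right) + 37\right) \left(-25\right) = \left(\left(- \frac{39}{23} + \frac{8}{3}\right) + 37\right) \left(-25\right) = \left(\frac{67}{69} + 37\right) \left(-25\right) = \frac{2620}{69} \left(-25\right) = - \frac{65500}{69} \approx -949.28$)
$\frac{x}{-38539} + \frac{7643}{w{\left(-212,-43 \right)}} = - \frac{65500}{69 \left(-38539\right)} + \frac{7643}{17 - -8480} = \left(- \frac{65500}{69}\right) \left(- \frac{1}{38539}\right) + \frac{7643}{17 + 8480} = \frac{65500}{2659191} + \frac{7643}{8497} = \frac{20880750313}{22595145927}$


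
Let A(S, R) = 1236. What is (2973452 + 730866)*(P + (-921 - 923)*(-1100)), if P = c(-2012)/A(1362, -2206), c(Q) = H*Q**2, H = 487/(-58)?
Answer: 66418650051935612/8961 ≈ 7.4120e+12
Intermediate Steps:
H = -487/58 (H = 487*(-1/58) = -487/58 ≈ -8.3965)
c(Q) = -487*Q**2/58
P = -246430766/8961 (P = -487/58*(-2012)**2/1236 = -487/58*4048144*(1/1236) = -985723064/29*1/1236 = -246430766/8961 ≈ -27500.)
(2973452 + 730866)*(P + (-921 - 923)*(-1100)) = (2973452 + 730866)*(-246430766/8961 + (-921 - 923)*(-1100)) = 3704318*(-246430766/8961 - 1844*(-1100)) = 3704318*(-246430766/8961 + 2028400) = 3704318*(17930061634/8961) = 66418650051935612/8961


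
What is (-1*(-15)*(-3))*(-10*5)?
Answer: 2250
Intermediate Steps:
(-1*(-15)*(-3))*(-10*5) = (15*(-3))*(-50) = -45*(-50) = 2250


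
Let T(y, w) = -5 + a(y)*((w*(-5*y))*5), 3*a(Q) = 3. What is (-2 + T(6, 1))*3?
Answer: -471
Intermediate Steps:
a(Q) = 1 (a(Q) = (1/3)*3 = 1)
T(y, w) = -5 - 25*w*y (T(y, w) = -5 + 1*((w*(-5*y))*5) = -5 + 1*(-5*w*y*5) = -5 + 1*(-25*w*y) = -5 - 25*w*y)
(-2 + T(6, 1))*3 = (-2 + (-5 - 25*1*6))*3 = (-2 + (-5 - 150))*3 = (-2 - 155)*3 = -157*3 = -471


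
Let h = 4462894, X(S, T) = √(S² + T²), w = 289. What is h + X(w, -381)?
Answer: 4462894 + √228682 ≈ 4.4634e+6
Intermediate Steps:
h + X(w, -381) = 4462894 + √(289² + (-381)²) = 4462894 + √(83521 + 145161) = 4462894 + √228682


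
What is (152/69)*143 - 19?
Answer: 20425/69 ≈ 296.01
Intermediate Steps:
(152/69)*143 - 19 = 21736/69 - 19 = 20425/69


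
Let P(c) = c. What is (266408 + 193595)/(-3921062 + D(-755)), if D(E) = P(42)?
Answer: -460003/3921020 ≈ -0.11732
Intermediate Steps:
D(E) = 42
(266408 + 193595)/(-3921062 + D(-755)) = (266408 + 193595)/(-3921062 + 42) = 460003/(-3921020) = 460003*(-1/3921020) = -460003/3921020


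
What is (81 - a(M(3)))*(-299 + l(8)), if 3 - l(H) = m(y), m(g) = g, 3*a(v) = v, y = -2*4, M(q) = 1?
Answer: -23232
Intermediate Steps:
y = -8
a(v) = v/3
l(H) = 11 (l(H) = 3 - 1*(-8) = 3 + 8 = 11)
(81 - a(M(3)))*(-299 + l(8)) = (81 - 1/3)*(-299 + 11) = (81 - 1*⅓)*(-288) = (81 - ⅓)*(-288) = (242/3)*(-288) = -23232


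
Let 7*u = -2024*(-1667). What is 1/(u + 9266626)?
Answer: 7/68240390 ≈ 1.0258e-7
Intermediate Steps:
u = 3374008/7 (u = (-2024*(-1667))/7 = (⅐)*3374008 = 3374008/7 ≈ 4.8200e+5)
1/(u + 9266626) = 1/(3374008/7 + 9266626) = 1/(68240390/7) = 7/68240390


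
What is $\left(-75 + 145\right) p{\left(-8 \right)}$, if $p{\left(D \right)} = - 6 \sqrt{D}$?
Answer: $- 840 i \sqrt{2} \approx - 1187.9 i$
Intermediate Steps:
$\left(-75 + 145\right) p{\left(-8 \right)} = \left(-75 + 145\right) \left(- 6 \sqrt{-8}\right) = 70 \left(- 6 \cdot 2 i \sqrt{2}\right) = 70 \left(- 12 i \sqrt{2}\right) = - 840 i \sqrt{2}$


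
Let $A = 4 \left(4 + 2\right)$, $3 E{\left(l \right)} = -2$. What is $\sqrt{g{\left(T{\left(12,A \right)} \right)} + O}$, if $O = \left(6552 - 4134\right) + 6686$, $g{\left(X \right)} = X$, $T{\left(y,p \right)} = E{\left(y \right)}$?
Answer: $\frac{\sqrt{81930}}{3} \approx 95.411$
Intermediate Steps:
$E{\left(l \right)} = - \frac{2}{3}$ ($E{\left(l \right)} = \frac{1}{3} \left(-2\right) = - \frac{2}{3}$)
$A = 24$ ($A = 4 \cdot 6 = 24$)
$T{\left(y,p \right)} = - \frac{2}{3}$
$O = 9104$ ($O = 2418 + 6686 = 9104$)
$\sqrt{g{\left(T{\left(12,A \right)} \right)} + O} = \sqrt{- \frac{2}{3} + 9104} = \sqrt{\frac{27310}{3}} = \frac{\sqrt{81930}}{3}$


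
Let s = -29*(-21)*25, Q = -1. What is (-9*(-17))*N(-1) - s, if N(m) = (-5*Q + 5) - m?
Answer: -13542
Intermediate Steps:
N(m) = 10 - m (N(m) = (-5*(-1) + 5) - m = (5 + 5) - m = 10 - m)
s = 15225 (s = 609*25 = 15225)
(-9*(-17))*N(-1) - s = (-9*(-17))*(10 - 1*(-1)) - 1*15225 = 153*(10 + 1) - 15225 = 153*11 - 15225 = 1683 - 15225 = -13542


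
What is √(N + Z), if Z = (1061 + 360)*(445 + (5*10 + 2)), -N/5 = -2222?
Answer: √717347 ≈ 846.96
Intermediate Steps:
N = 11110 (N = -5*(-2222) = 11110)
Z = 706237 (Z = 1421*(445 + (50 + 2)) = 1421*(445 + 52) = 1421*497 = 706237)
√(N + Z) = √(11110 + 706237) = √717347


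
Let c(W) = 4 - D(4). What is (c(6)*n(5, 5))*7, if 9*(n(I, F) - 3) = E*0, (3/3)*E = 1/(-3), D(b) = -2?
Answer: 126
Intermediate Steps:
E = -⅓ (E = 1/(-3) = -⅓ ≈ -0.33333)
n(I, F) = 3 (n(I, F) = 3 + (-⅓*0)/9 = 3 + (⅑)*0 = 3 + 0 = 3)
c(W) = 6 (c(W) = 4 - 1*(-2) = 4 + 2 = 6)
(c(6)*n(5, 5))*7 = (6*3)*7 = 18*7 = 126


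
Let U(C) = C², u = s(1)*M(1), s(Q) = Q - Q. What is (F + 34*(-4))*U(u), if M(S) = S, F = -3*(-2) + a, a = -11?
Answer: 0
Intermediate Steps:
s(Q) = 0
F = -5 (F = -3*(-2) - 11 = 6 - 11 = -5)
u = 0 (u = 0*1 = 0)
(F + 34*(-4))*U(u) = (-5 + 34*(-4))*0² = (-5 - 136)*0 = -141*0 = 0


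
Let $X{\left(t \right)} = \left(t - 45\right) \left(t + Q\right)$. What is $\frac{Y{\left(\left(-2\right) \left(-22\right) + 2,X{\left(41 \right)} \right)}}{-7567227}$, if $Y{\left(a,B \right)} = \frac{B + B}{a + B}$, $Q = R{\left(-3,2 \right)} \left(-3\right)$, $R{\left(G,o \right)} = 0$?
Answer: $- \frac{164}{446466393} \approx -3.6733 \cdot 10^{-7}$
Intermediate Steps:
$Q = 0$ ($Q = 0 \left(-3\right) = 0$)
$X{\left(t \right)} = t \left(-45 + t\right)$ ($X{\left(t \right)} = \left(t - 45\right) \left(t + 0\right) = \left(-45 + t\right) t = t \left(-45 + t\right)$)
$Y{\left(a,B \right)} = \frac{2 B}{B + a}$
$\frac{Y{\left(\left(-2\right) \left(-22\right) + 2,X{\left(41 \right)} \right)}}{-7567227} = \frac{2 \cdot 41 \left(-45 + 41\right) \frac{1}{41 \left(-45 + 41\right) + \left(\left(-2\right) \left(-22\right) + 2\right)}}{-7567227} = \frac{2 \cdot 41 \left(-4\right)}{41 \left(-4\right) + \left(44 + 2\right)} \left(- \frac{1}{7567227}\right) = 2 \left(-164\right) \frac{1}{-164 + 46} \left(- \frac{1}{7567227}\right) = 2 \left(-164\right) \frac{1}{-118} \left(- \frac{1}{7567227}\right) = 2 \left(-164\right) \left(- \frac{1}{118}\right) \left(- \frac{1}{7567227}\right) = \frac{164}{59} \left(- \frac{1}{7567227}\right) = - \frac{164}{446466393}$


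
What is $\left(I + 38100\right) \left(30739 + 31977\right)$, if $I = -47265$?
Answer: $-574792140$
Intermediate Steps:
$\left(I + 38100\right) \left(30739 + 31977\right) = \left(-47265 + 38100\right) \left(30739 + 31977\right) = \left(-9165\right) 62716 = -574792140$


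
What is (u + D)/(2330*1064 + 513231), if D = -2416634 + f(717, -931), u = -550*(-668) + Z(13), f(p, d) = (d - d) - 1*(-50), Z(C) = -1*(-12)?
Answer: -2049172/2992351 ≈ -0.68480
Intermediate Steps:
Z(C) = 12
f(p, d) = 50 (f(p, d) = 0 + 50 = 50)
u = 367412 (u = -550*(-668) + 12 = 367400 + 12 = 367412)
D = -2416584 (D = -2416634 + 50 = -2416584)
(u + D)/(2330*1064 + 513231) = (367412 - 2416584)/(2330*1064 + 513231) = -2049172/(2479120 + 513231) = -2049172/2992351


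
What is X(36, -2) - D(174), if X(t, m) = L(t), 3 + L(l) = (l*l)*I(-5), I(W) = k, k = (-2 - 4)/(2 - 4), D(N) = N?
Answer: 3711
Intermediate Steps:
k = 3 (k = -6/(-2) = -6*(-½) = 3)
I(W) = 3
L(l) = -3 + 3*l² (L(l) = -3 + (l*l)*3 = -3 + l²*3 = -3 + 3*l²)
X(t, m) = -3 + 3*t²
X(36, -2) - D(174) = (-3 + 3*36²) - 1*174 = (-3 + 3*1296) - 174 = (-3 + 3888) - 174 = 3885 - 174 = 3711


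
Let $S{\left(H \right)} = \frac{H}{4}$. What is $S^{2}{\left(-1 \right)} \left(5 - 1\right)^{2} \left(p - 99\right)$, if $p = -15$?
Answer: $-114$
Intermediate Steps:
$S{\left(H \right)} = \frac{H}{4}$ ($S{\left(H \right)} = H \frac{1}{4} = \frac{H}{4}$)
$S^{2}{\left(-1 \right)} \left(5 - 1\right)^{2} \left(p - 99\right) = \left(\frac{1}{4} \left(-1\right)\right)^{2} \left(5 - 1\right)^{2} \left(-15 - 99\right) = \left(- \frac{1}{4}\right)^{2} \cdot 4^{2} \left(-114\right) = \frac{1}{16} \cdot 16 \left(-114\right) = 1 \left(-114\right) = -114$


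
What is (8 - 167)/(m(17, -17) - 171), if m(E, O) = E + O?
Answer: 53/57 ≈ 0.92982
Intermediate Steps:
(8 - 167)/(m(17, -17) - 171) = (8 - 167)/((17 - 17) - 171) = -159/(0 - 171) = -159/(-171) = -159*(-1/171) = 53/57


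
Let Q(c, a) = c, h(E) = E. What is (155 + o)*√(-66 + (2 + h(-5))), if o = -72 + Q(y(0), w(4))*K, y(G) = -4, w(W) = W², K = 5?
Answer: 63*I*√69 ≈ 523.32*I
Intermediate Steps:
o = -92 (o = -72 - 4*5 = -72 - 20 = -92)
(155 + o)*√(-66 + (2 + h(-5))) = (155 - 92)*√(-66 + (2 - 5)) = 63*√(-66 - 3) = 63*√(-69) = 63*(I*√69) = 63*I*√69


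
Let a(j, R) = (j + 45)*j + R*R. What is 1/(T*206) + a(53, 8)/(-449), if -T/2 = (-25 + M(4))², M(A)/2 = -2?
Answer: -1821855385/155574908 ≈ -11.710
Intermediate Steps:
M(A) = -4 (M(A) = 2*(-2) = -4)
a(j, R) = R² + j*(45 + j) (a(j, R) = (45 + j)*j + R² = j*(45 + j) + R² = R² + j*(45 + j))
T = -1682 (T = -2*(-25 - 4)² = -2*(-29)² = -2*841 = -1682)
1/(T*206) + a(53, 8)/(-449) = 1/(-1682*206) + (8² + 53² + 45*53)/(-449) = -1/1682*1/206 + (64 + 2809 + 2385)*(-1/449) = -1/346492 + 5258*(-1/449) = -1/346492 - 5258/449 = -1821855385/155574908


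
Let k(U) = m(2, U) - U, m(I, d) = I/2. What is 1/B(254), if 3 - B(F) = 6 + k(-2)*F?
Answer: -1/765 ≈ -0.0013072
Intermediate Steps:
m(I, d) = I/2 (m(I, d) = I*(1/2) = I/2)
k(U) = 1 - U (k(U) = (1/2)*2 - U = 1 - U)
B(F) = -3 - 3*F (B(F) = 3 - (6 + (1 - 1*(-2))*F) = 3 - (6 + (1 + 2)*F) = 3 - (6 + 3*F) = 3 + (-6 - 3*F) = -3 - 3*F)
1/B(254) = 1/(-3 - 3*254) = 1/(-3 - 762) = 1/(-765) = -1/765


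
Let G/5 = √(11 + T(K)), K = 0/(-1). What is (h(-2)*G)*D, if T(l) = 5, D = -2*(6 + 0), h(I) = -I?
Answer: -480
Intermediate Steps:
D = -12 (D = -2*6 = -12)
K = 0 (K = 0*(-1) = 0)
G = 20 (G = 5*√(11 + 5) = 5*√16 = 5*4 = 20)
(h(-2)*G)*D = (-1*(-2)*20)*(-12) = (2*20)*(-12) = 40*(-12) = -480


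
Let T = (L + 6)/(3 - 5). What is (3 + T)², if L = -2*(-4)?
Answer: 16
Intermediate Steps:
L = 8
T = -7 (T = (8 + 6)/(3 - 5) = 14/(-2) = 14*(-½) = -7)
(3 + T)² = (3 - 7)² = (-4)² = 16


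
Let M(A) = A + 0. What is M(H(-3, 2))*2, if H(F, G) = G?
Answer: 4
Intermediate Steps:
M(A) = A
M(H(-3, 2))*2 = 2*2 = 4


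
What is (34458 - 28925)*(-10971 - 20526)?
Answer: -174272901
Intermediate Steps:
(34458 - 28925)*(-10971 - 20526) = 5533*(-31497) = -174272901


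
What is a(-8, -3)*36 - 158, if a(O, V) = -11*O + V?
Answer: 2902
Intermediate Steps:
a(O, V) = V - 11*O
a(-8, -3)*36 - 158 = (-3 - 11*(-8))*36 - 158 = (-3 + 88)*36 - 158 = 85*36 - 158 = 3060 - 158 = 2902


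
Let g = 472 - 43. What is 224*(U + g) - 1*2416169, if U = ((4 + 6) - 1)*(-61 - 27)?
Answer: -2497481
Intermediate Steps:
g = 429
U = -792 (U = (10 - 1)*(-88) = 9*(-88) = -792)
224*(U + g) - 1*2416169 = 224*(-792 + 429) - 1*2416169 = 224*(-363) - 2416169 = -81312 - 2416169 = -2497481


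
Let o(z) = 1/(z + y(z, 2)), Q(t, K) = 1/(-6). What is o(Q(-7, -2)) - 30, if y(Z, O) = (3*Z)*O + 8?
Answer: -1224/41 ≈ -29.854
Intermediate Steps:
y(Z, O) = 8 + 3*O*Z (y(Z, O) = 3*O*Z + 8 = 8 + 3*O*Z)
Q(t, K) = -⅙
o(z) = 1/(8 + 7*z) (o(z) = 1/(z + (8 + 3*2*z)) = 1/(z + (8 + 6*z)) = 1/(8 + 7*z))
o(Q(-7, -2)) - 30 = 1/(8 + 7*(-⅙)) - 30 = 1/(8 - 7/6) - 30 = 1/(41/6) - 30 = 6/41 - 30 = -1224/41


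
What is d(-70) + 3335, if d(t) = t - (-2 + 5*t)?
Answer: 3617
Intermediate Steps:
d(t) = 2 - 4*t (d(t) = t + (2 - 5*t) = 2 - 4*t)
d(-70) + 3335 = (2 - 4*(-70)) + 3335 = (2 + 280) + 3335 = 282 + 3335 = 3617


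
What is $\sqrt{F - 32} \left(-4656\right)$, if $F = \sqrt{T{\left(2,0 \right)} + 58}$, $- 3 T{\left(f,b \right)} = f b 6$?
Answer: $- 4656 i \sqrt{32 - \sqrt{58}} \approx - 22992.0 i$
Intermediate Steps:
$T{\left(f,b \right)} = - 2 b f$ ($T{\left(f,b \right)} = - \frac{f b 6}{3} = - \frac{b f 6}{3} = - \frac{6 b f}{3} = - 2 b f$)
$F = \sqrt{58}$ ($F = \sqrt{\left(-2\right) 0 \cdot 2 + 58} = \sqrt{0 + 58} = \sqrt{58} \approx 7.6158$)
$\sqrt{F - 32} \left(-4656\right) = \sqrt{\sqrt{58} - 32} \left(-4656\right) = \sqrt{-32 + \sqrt{58}} \left(-4656\right) = - 4656 \sqrt{-32 + \sqrt{58}}$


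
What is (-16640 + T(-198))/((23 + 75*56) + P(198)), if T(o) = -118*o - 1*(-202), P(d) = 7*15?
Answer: 3463/2164 ≈ 1.6003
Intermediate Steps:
P(d) = 105
T(o) = 202 - 118*o (T(o) = -118*o + 202 = 202 - 118*o)
(-16640 + T(-198))/((23 + 75*56) + P(198)) = (-16640 + (202 - 118*(-198)))/((23 + 75*56) + 105) = (-16640 + (202 + 23364))/((23 + 4200) + 105) = (-16640 + 23566)/(4223 + 105) = 6926/4328 = 6926*(1/4328) = 3463/2164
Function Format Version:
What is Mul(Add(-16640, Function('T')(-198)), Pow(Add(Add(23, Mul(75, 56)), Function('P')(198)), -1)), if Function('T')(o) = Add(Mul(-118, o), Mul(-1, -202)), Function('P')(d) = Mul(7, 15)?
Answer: Rational(3463, 2164) ≈ 1.6003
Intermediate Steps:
Function('P')(d) = 105
Function('T')(o) = Add(202, Mul(-118, o)) (Function('T')(o) = Add(Mul(-118, o), 202) = Add(202, Mul(-118, o)))
Mul(Add(-16640, Function('T')(-198)), Pow(Add(Add(23, Mul(75, 56)), Function('P')(198)), -1)) = Mul(Add(-16640, Add(202, Mul(-118, -198))), Pow(Add(Add(23, Mul(75, 56)), 105), -1)) = Mul(Add(-16640, Add(202, 23364)), Pow(Add(Add(23, 4200), 105), -1)) = Mul(Add(-16640, 23566), Pow(Add(4223, 105), -1)) = Mul(6926, Pow(4328, -1)) = Mul(6926, Rational(1, 4328)) = Rational(3463, 2164)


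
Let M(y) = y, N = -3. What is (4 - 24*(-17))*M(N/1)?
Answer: -1236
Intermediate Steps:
(4 - 24*(-17))*M(N/1) = (4 - 24*(-17))*(-3/1) = (4 + 408)*(-3*1) = 412*(-3) = -1236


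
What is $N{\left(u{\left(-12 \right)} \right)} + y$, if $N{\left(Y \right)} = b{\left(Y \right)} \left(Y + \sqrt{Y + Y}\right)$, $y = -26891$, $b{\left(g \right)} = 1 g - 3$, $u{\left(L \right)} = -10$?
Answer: $-26761 - 26 i \sqrt{5} \approx -26761.0 - 58.138 i$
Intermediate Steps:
$b{\left(g \right)} = -3 + g$ ($b{\left(g \right)} = g - 3 = -3 + g$)
$N{\left(Y \right)} = \left(-3 + Y\right) \left(Y + \sqrt{2} \sqrt{Y}\right)$ ($N{\left(Y \right)} = \left(-3 + Y\right) \left(Y + \sqrt{Y + Y}\right) = \left(-3 + Y\right) \left(Y + \sqrt{2 Y}\right) = \left(-3 + Y\right) \left(Y + \sqrt{2} \sqrt{Y}\right)$)
$N{\left(u{\left(-12 \right)} \right)} + y = \left(-3 - 10\right) \left(-10 + \sqrt{2} \sqrt{-10}\right) - 26891 = - 13 \left(-10 + \sqrt{2} i \sqrt{10}\right) - 26891 = - 13 \left(-10 + 2 i \sqrt{5}\right) - 26891 = \left(130 - 26 i \sqrt{5}\right) - 26891 = -26761 - 26 i \sqrt{5}$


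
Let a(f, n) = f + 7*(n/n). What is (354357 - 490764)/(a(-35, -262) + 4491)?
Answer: -136407/4463 ≈ -30.564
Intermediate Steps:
a(f, n) = 7 + f (a(f, n) = f + 7*1 = f + 7 = 7 + f)
(354357 - 490764)/(a(-35, -262) + 4491) = (354357 - 490764)/((7 - 35) + 4491) = -136407/(-28 + 4491) = -136407/4463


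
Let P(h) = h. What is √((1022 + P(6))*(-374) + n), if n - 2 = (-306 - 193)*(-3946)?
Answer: 2*√396146 ≈ 1258.8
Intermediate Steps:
n = 1969056 (n = 2 + (-306 - 193)*(-3946) = 2 - 499*(-3946) = 2 + 1969054 = 1969056)
√((1022 + P(6))*(-374) + n) = √((1022 + 6)*(-374) + 1969056) = √(1028*(-374) + 1969056) = √(-384472 + 1969056) = √1584584 = 2*√396146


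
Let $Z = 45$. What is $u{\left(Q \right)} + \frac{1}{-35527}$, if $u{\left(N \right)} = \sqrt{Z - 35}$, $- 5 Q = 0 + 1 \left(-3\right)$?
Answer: $- \frac{1}{35527} + \sqrt{10} \approx 3.1623$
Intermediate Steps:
$Q = \frac{3}{5}$ ($Q = - \frac{0 + 1 \left(-3\right)}{5} = - \frac{0 - 3}{5} = \left(- \frac{1}{5}\right) \left(-3\right) = \frac{3}{5} \approx 0.6$)
$u{\left(N \right)} = \sqrt{10}$ ($u{\left(N \right)} = \sqrt{45 - 35} = \sqrt{10}$)
$u{\left(Q \right)} + \frac{1}{-35527} = \sqrt{10} + \frac{1}{-35527} = \sqrt{10} - \frac{1}{35527} = - \frac{1}{35527} + \sqrt{10}$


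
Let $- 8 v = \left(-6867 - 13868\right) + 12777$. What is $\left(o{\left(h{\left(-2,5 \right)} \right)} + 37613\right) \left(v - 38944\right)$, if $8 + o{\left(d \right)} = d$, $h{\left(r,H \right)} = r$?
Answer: $- \frac{5708022591}{4} \approx -1.427 \cdot 10^{9}$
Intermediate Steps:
$o{\left(d \right)} = -8 + d$
$v = \frac{3979}{4}$ ($v = - \frac{\left(-6867 - 13868\right) + 12777}{8} = - \frac{-20735 + 12777}{8} = \left(- \frac{1}{8}\right) \left(-7958\right) = \frac{3979}{4} \approx 994.75$)
$\left(o{\left(h{\left(-2,5 \right)} \right)} + 37613\right) \left(v - 38944\right) = \left(\left(-8 - 2\right) + 37613\right) \left(\frac{3979}{4} - 38944\right) = \left(-10 + 37613\right) \left(- \frac{151797}{4}\right) = 37603 \left(- \frac{151797}{4}\right) = - \frac{5708022591}{4}$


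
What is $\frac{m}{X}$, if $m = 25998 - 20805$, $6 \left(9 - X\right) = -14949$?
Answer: $\frac{3462}{1667} \approx 2.0768$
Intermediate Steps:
$X = \frac{5001}{2}$ ($X = 9 - - \frac{4983}{2} = 9 + \frac{4983}{2} = \frac{5001}{2} \approx 2500.5$)
$m = 5193$
$\frac{m}{X} = \frac{5193}{\frac{5001}{2}} = 5193 \cdot \frac{2}{5001} = \frac{3462}{1667}$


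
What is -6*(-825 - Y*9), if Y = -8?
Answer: 4518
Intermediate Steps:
-6*(-825 - Y*9) = -6*(-825 - (-8)*9) = -6*(-825 - 1*(-72)) = -6*(-825 + 72) = -6*(-753) = 4518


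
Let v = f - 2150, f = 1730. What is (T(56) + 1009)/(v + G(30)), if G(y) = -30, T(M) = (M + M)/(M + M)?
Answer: -101/45 ≈ -2.2444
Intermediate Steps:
T(M) = 1 (T(M) = (2*M)/((2*M)) = (2*M)*(1/(2*M)) = 1)
v = -420 (v = 1730 - 2150 = -420)
(T(56) + 1009)/(v + G(30)) = (1 + 1009)/(-420 - 30) = 1010/(-450) = 1010*(-1/450) = -101/45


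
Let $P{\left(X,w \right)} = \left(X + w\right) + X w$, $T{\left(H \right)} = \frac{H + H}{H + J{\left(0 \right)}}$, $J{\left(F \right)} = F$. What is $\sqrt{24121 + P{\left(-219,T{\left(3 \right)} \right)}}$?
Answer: $\sqrt{23466} \approx 153.19$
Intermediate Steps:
$T{\left(H \right)} = 2$ ($T{\left(H \right)} = \frac{H + H}{H + 0} = \frac{2 H}{H} = 2$)
$P{\left(X,w \right)} = X + w + X w$
$\sqrt{24121 + P{\left(-219,T{\left(3 \right)} \right)}} = \sqrt{24121 - 655} = \sqrt{23466}$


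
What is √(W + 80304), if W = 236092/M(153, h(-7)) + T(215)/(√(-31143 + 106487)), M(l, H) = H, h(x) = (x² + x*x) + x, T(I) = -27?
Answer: √(60890059354428304 - 1052871183*√4709)/857038 ≈ 287.92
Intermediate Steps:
h(x) = x + 2*x² (h(x) = (x² + x²) + x = 2*x² + x = x + 2*x²)
W = 236092/91 - 27*√4709/18836 (W = 236092/((-7*(1 + 2*(-7)))) - 27/√(-31143 + 106487) = 236092/((-7*(1 - 14))) - 27*√4709/18836 = 236092/((-7*(-13))) - 27*√4709/18836 = 236092/91 - 27*√4709/18836 ≈ 2594.3)
√(W + 80304) = √((236092/91 - 27*√4709/18836) + 80304) = √(7543756/91 - 27*√4709/18836)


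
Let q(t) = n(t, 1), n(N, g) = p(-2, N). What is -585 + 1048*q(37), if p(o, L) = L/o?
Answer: -19973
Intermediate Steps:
n(N, g) = -N/2 (n(N, g) = N/(-2) = N*(-½) = -N/2)
q(t) = -t/2
-585 + 1048*q(37) = -585 + 1048*(-½*37) = -585 + 1048*(-37/2) = -585 - 19388 = -19973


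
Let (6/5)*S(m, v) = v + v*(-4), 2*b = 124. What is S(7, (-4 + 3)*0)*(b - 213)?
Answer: 0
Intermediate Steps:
b = 62 (b = (½)*124 = 62)
S(m, v) = -5*v/2 (S(m, v) = 5*(v + v*(-4))/6 = 5*(v - 4*v)/6 = 5*(-3*v)/6 = -5*v/2)
S(7, (-4 + 3)*0)*(b - 213) = (-5*(-4 + 3)*0/2)*(62 - 213) = -(-5)*0/2*(-151) = -5/2*0*(-151) = 0*(-151) = 0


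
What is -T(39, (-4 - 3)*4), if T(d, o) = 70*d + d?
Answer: -2769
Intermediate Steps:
T(d, o) = 71*d
-T(39, (-4 - 3)*4) = -71*39 = -1*2769 = -2769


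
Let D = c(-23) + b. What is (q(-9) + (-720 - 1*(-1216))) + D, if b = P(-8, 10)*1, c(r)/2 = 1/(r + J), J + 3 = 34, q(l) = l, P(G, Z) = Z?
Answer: 1989/4 ≈ 497.25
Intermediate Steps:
J = 31 (J = -3 + 34 = 31)
c(r) = 2/(31 + r) (c(r) = 2/(r + 31) = 2/(31 + r))
b = 10 (b = 10*1 = 10)
D = 41/4 (D = 2/(31 - 23) + 10 = 2/8 + 10 = 2*(⅛) + 10 = ¼ + 10 = 41/4 ≈ 10.250)
(q(-9) + (-720 - 1*(-1216))) + D = (-9 + (-720 - 1*(-1216))) + 41/4 = (-9 + (-720 + 1216)) + 41/4 = (-9 + 496) + 41/4 = 487 + 41/4 = 1989/4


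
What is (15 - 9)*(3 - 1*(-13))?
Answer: 96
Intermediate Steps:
(15 - 9)*(3 - 1*(-13)) = 6*(3 + 13) = 6*16 = 96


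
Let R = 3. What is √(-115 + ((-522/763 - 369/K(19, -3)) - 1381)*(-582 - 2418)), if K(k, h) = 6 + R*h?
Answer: √2198233714565/763 ≈ 1943.2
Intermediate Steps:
K(k, h) = 6 + 3*h
√(-115 + ((-522/763 - 369/K(19, -3)) - 1381)*(-582 - 2418)) = √(-115 + ((-522/763 - 369/(6 + 3*(-3))) - 1381)*(-582 - 2418)) = √(-115 + ((-522*1/763 - 369/(6 - 9)) - 1381)*(-3000)) = √(-115 + ((-522/763 - 369/(-3)) - 1381)*(-3000)) = √(-115 + ((-522/763 - 369*(-⅓)) - 1381)*(-3000)) = √(-115 + ((-522/763 + 123) - 1381)*(-3000)) = √(-115 + (93327/763 - 1381)*(-3000)) = √(-115 - 960376/763*(-3000)) = √(-115 + 2881128000/763) = √(2881040255/763) = √2198233714565/763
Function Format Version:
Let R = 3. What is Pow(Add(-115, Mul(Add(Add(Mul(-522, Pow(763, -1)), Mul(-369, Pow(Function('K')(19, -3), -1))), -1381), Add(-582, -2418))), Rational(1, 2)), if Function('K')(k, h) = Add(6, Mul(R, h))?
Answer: Mul(Rational(1, 763), Pow(2198233714565, Rational(1, 2))) ≈ 1943.2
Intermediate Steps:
Function('K')(k, h) = Add(6, Mul(3, h))
Pow(Add(-115, Mul(Add(Add(Mul(-522, Pow(763, -1)), Mul(-369, Pow(Function('K')(19, -3), -1))), -1381), Add(-582, -2418))), Rational(1, 2)) = Pow(Add(-115, Mul(Add(Add(Mul(-522, Pow(763, -1)), Mul(-369, Pow(Add(6, Mul(3, -3)), -1))), -1381), Add(-582, -2418))), Rational(1, 2)) = Pow(Add(-115, Mul(Add(Add(Mul(-522, Rational(1, 763)), Mul(-369, Pow(Add(6, -9), -1))), -1381), -3000)), Rational(1, 2)) = Pow(Add(-115, Mul(Add(Add(Rational(-522, 763), Mul(-369, Pow(-3, -1))), -1381), -3000)), Rational(1, 2)) = Pow(Add(-115, Mul(Add(Add(Rational(-522, 763), Mul(-369, Rational(-1, 3))), -1381), -3000)), Rational(1, 2)) = Pow(Add(-115, Mul(Add(Add(Rational(-522, 763), 123), -1381), -3000)), Rational(1, 2)) = Pow(Add(-115, Mul(Add(Rational(93327, 763), -1381), -3000)), Rational(1, 2)) = Pow(Add(-115, Mul(Rational(-960376, 763), -3000)), Rational(1, 2)) = Pow(Add(-115, Rational(2881128000, 763)), Rational(1, 2)) = Pow(Rational(2881040255, 763), Rational(1, 2)) = Mul(Rational(1, 763), Pow(2198233714565, Rational(1, 2)))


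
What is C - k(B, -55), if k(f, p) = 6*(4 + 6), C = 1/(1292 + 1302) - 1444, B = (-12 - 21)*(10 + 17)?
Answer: -3901375/2594 ≈ -1504.0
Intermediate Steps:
B = -891 (B = -33*27 = -891)
C = -3745735/2594 (C = 1/2594 - 1444 = -3745735/2594 ≈ -1444.0)
k(f, p) = 60 (k(f, p) = 6*10 = 60)
C - k(B, -55) = -3745735/2594 - 1*60 = -3745735/2594 - 60 = -3901375/2594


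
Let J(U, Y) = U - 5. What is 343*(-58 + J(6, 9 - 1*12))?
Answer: -19551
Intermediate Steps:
J(U, Y) = -5 + U
343*(-58 + J(6, 9 - 1*12)) = 343*(-58 + (-5 + 6)) = 343*(-58 + 1) = 343*(-57) = -19551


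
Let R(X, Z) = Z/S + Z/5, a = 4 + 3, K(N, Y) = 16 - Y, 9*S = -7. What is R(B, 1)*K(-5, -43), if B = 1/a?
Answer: -2242/35 ≈ -64.057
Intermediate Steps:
S = -7/9 (S = (⅑)*(-7) = -7/9 ≈ -0.77778)
a = 7
B = ⅐ (B = 1/7 = ⅐ ≈ 0.14286)
R(X, Z) = -38*Z/35 (R(X, Z) = Z/(-7/9) + Z/5 = Z*(-9/7) + Z*(⅕) = -9*Z/7 + Z/5 = -38*Z/35)
R(B, 1)*K(-5, -43) = (-38/35*1)*(16 - 1*(-43)) = -38*(16 + 43)/35 = -38/35*59 = -2242/35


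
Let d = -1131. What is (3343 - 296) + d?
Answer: 1916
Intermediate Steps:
(3343 - 296) + d = (3343 - 296) - 1131 = 3047 - 1131 = 1916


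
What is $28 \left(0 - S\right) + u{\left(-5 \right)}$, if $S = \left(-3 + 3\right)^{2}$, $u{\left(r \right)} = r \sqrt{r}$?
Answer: $- 5 i \sqrt{5} \approx - 11.18 i$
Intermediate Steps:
$u{\left(r \right)} = r^{\frac{3}{2}}$
$S = 0$ ($S = 0^{2} = 0$)
$28 \left(0 - S\right) + u{\left(-5 \right)} = 28 \left(0 - 0\right) + \left(-5\right)^{\frac{3}{2}} = 28 \left(0 + 0\right) - 5 i \sqrt{5} = 28 \cdot 0 - 5 i \sqrt{5} = 0 - 5 i \sqrt{5} = - 5 i \sqrt{5}$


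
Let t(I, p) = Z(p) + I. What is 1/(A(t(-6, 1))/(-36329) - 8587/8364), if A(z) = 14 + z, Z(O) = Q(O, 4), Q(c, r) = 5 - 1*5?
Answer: -17873868/18354355 ≈ -0.97382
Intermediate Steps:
Q(c, r) = 0 (Q(c, r) = 5 - 5 = 0)
Z(O) = 0
t(I, p) = I (t(I, p) = 0 + I = I)
1/(A(t(-6, 1))/(-36329) - 8587/8364) = 1/((14 - 6)/(-36329) - 8587/8364) = 1/(8*(-1/36329) - 8587*1/8364) = 1/(-8/36329 - 8587/8364) = 1/(-18354355/17873868) = -17873868/18354355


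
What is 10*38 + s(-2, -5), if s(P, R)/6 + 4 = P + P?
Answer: 332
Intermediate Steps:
s(P, R) = -24 + 12*P (s(P, R) = -24 + 6*(P + P) = -24 + 6*(2*P) = -24 + 12*P)
10*38 + s(-2, -5) = 10*38 + (-24 + 12*(-2)) = 380 + (-24 - 24) = 380 - 48 = 332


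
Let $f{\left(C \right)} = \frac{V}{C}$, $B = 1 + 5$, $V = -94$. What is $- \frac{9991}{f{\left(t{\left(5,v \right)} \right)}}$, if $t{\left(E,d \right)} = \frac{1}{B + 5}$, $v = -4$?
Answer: $\frac{9991}{1034} \approx 9.6625$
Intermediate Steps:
$B = 6$
$t{\left(E,d \right)} = \frac{1}{11}$ ($t{\left(E,d \right)} = \frac{1}{6 + 5} = \frac{1}{11}$)
$f{\left(C \right)} = - \frac{94}{C}$
$- \frac{9991}{f{\left(t{\left(5,v \right)} \right)}} = - \frac{9991}{\left(-94\right) \frac{1}{\frac{1}{11}}} = - \frac{9991}{\left(-94\right) 11} = - \frac{9991}{-1034} = \left(-9991\right) \left(- \frac{1}{1034}\right) = \frac{9991}{1034}$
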